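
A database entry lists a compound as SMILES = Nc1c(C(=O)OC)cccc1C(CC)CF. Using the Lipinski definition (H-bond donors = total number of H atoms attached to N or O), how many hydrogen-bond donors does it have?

Donors: find every N or O and count the H atoms it carries.
  atom 1 (N): bond orders sum to 1 → 2 H
  atom 5 (O): bond orders sum to 2 → 0 H
  atom 6 (O): bond orders sum to 2 → 0 H
Lipinski HBD = 2.

2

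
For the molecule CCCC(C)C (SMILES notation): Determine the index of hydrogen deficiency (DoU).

Degree of unsaturation = (number of rings) + (number of π bonds).
Ring closures in the SMILES: 0.
π bonds: none → 0 DoU from unsaturation.
Total DoU = 0 + 0 = 0.

0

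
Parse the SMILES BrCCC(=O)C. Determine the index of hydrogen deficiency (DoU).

1

Degree of unsaturation = (number of rings) + (number of π bonds).
Ring closures in the SMILES: 0.
π bonds: 1 double bond (each 1 DoU) → 1 DoU from unsaturation.
Total DoU = 0 + 1 = 1.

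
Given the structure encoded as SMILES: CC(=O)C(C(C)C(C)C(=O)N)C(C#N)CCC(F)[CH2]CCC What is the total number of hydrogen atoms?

Walk through each heavy atom and fill implicit hydrogens from standard valence (C 4, N 3, O 2, S 2, halogen 1):
  atom 1: C, bond orders sum to 1 (valence 4) → 3 H
  atom 2: C, bond orders sum to 4 (valence 4) → 0 H
  atom 3: O, bond orders sum to 2 (valence 2) → 0 H
  atom 4: C, bond orders sum to 3 (valence 4) → 1 H
  atom 5: C, bond orders sum to 3 (valence 4) → 1 H
  atom 6: C, bond orders sum to 1 (valence 4) → 3 H
  atom 7: C, bond orders sum to 3 (valence 4) → 1 H
  atom 8: C, bond orders sum to 1 (valence 4) → 3 H
  atom 9: C, bond orders sum to 4 (valence 4) → 0 H
  atom 10: O, bond orders sum to 2 (valence 2) → 0 H
  atom 11: N, bond orders sum to 1 (valence 3) → 2 H
  atom 12: C, bond orders sum to 3 (valence 4) → 1 H
  atom 13: C, bond orders sum to 4 (valence 4) → 0 H
  atom 14: N, bond orders sum to 3 (valence 3) → 0 H
  atom 15: C, bond orders sum to 2 (valence 4) → 2 H
  atom 16: C, bond orders sum to 2 (valence 4) → 2 H
  atom 17: C, bond orders sum to 3 (valence 4) → 1 H
  atom 18: F (halogen, monovalent) → 0 H
  atom 19: C with explicit H count 2
  atom 20: C, bond orders sum to 2 (valence 4) → 2 H
  atom 21: C, bond orders sum to 2 (valence 4) → 2 H
  atom 22: C, bond orders sum to 1 (valence 4) → 3 H
Total hydrogens: 29.

29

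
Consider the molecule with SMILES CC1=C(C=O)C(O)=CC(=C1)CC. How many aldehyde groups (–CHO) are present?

1

The aldehyde motif appears at heavy-atom position 4 in the SMILES.
Other groups present: 1 hydroxyl.
Aldehyde count: 1.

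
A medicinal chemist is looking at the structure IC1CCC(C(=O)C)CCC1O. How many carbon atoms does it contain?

9

Count every carbon token in the SMILES (each C, including those in ring-closure positions and inside branches).
Carbon count: 9.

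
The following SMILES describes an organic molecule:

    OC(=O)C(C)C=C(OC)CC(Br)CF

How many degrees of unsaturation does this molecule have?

Molecular formula: C9H14BrFO3.
DoU = (2C + 2 + N − H − X) / 2, where X is the halogen count and O/S are ignored.
    = (2·9 + 2 + 0 − 14 − 2) / 2 = 4 / 2 = 2.

2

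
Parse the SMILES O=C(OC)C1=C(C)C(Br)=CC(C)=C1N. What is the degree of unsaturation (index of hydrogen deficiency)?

5

Degree of unsaturation = (number of rings) + (number of π bonds).
Ring closures in the SMILES: 1.
π bonds: 4 double bonds (each 1 DoU) → 4 DoU from unsaturation.
Total DoU = 1 + 4 = 5.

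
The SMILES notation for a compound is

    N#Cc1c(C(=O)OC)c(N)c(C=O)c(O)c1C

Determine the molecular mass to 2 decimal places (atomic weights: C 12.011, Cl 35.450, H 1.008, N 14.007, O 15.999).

234.21 g/mol

First, the molecular formula is C11H10N2O4 (counting implicit H from valence).
  C: 11 × 12.011 = 132.121
  H: 10 × 1.008 = 10.080
  N: 2 × 14.007 = 28.014
  O: 4 × 15.999 = 63.996
Sum: 11×12.011 + 10×1.008 + 2×14.007 + 4×15.999 = 234.211 → 234.21 g/mol.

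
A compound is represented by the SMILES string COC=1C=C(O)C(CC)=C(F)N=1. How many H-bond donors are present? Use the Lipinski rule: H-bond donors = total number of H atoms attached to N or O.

1

Donors: find every N or O and count the H atoms it carries.
  atom 2 (O): bond orders sum to 2 → 0 H
  atom 6 (O): bond orders sum to 1 → 1 H
  atom 12 (N): bond orders sum to 3 → 0 H
Lipinski HBD = 1.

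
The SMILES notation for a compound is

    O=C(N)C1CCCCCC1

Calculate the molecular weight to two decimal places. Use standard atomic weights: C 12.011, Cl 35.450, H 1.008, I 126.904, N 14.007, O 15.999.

First, the molecular formula is C8H15NO (counting implicit H from valence).
  C: 8 × 12.011 = 96.088
  H: 15 × 1.008 = 15.120
  N: 1 × 14.007 = 14.007
  O: 1 × 15.999 = 15.999
Sum: 8×12.011 + 15×1.008 + 1×14.007 + 1×15.999 = 141.214 → 141.21 g/mol.

141.21 g/mol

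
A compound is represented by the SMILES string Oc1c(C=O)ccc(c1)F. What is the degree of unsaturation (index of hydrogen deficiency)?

5

Molecular formula: C7H5FO2.
DoU = (2C + 2 + N − H − X) / 2, where X is the halogen count and O/S are ignored.
    = (2·7 + 2 + 0 − 5 − 1) / 2 = 10 / 2 = 5.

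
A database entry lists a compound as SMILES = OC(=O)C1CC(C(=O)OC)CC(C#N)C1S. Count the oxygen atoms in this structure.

4

Scan the SMILES for O atoms (remember two-letter symbols like Cl and Br are single atoms).
Oxygen count: 4.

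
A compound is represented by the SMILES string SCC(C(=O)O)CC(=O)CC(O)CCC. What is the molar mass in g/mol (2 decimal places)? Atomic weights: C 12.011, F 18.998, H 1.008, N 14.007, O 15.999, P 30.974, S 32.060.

234.31 g/mol

First, the molecular formula is C10H18O4S (counting implicit H from valence).
  C: 10 × 12.011 = 120.110
  H: 18 × 1.008 = 18.144
  O: 4 × 15.999 = 63.996
  S: 1 × 32.060 = 32.060
Sum: 10×12.011 + 18×1.008 + 4×15.999 + 1×32.060 = 234.310 → 234.31 g/mol.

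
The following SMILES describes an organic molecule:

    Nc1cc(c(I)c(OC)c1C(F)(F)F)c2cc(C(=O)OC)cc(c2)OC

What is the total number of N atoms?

1

Scan the SMILES for N atoms (remember two-letter symbols like Cl and Br are single atoms).
Nitrogen count: 1.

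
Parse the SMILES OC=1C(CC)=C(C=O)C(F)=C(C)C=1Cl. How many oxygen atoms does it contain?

2

Scan the SMILES for O atoms (remember two-letter symbols like Cl and Br are single atoms).
Oxygen count: 2.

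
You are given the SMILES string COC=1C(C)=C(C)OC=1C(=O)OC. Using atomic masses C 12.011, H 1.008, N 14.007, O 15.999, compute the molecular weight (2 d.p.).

184.19 g/mol

First, the molecular formula is C9H12O4 (counting implicit H from valence).
  C: 9 × 12.011 = 108.099
  H: 12 × 1.008 = 12.096
  O: 4 × 15.999 = 63.996
Sum: 9×12.011 + 12×1.008 + 4×15.999 = 184.191 → 184.19 g/mol.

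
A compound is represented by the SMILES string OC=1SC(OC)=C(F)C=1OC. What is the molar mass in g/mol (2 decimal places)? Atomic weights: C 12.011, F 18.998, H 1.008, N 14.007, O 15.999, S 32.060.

First, the molecular formula is C6H7FO3S (counting implicit H from valence).
  C: 6 × 12.011 = 72.066
  F: 1 × 18.998 = 18.998
  H: 7 × 1.008 = 7.056
  O: 3 × 15.999 = 47.997
  S: 1 × 32.060 = 32.060
Sum: 6×12.011 + 1×18.998 + 7×1.008 + 3×15.999 + 1×32.060 = 178.177 → 178.18 g/mol.

178.18 g/mol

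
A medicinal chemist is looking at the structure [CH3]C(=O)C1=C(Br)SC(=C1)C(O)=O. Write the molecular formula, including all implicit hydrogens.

Walk through each heavy atom and fill implicit hydrogens from standard valence (C 4, N 3, O 2, S 2, halogen 1):
  atom 1: C with explicit H count 3
  atom 2: C, bond orders sum to 4 (valence 4) → 0 H
  atom 3: O, bond orders sum to 2 (valence 2) → 0 H
  atom 4: C, bond orders sum to 4 (valence 4) → 0 H
  atom 5: C, bond orders sum to 4 (valence 4) → 0 H
  atom 6: Br (halogen, monovalent) → 0 H
  atom 7: S, bond orders sum to 2 (valence 2) → 0 H
  atom 8: C, bond orders sum to 4 (valence 4) → 0 H
  atom 9: C, bond orders sum to 3 (valence 4) → 1 H
  atom 10: C, bond orders sum to 4 (valence 4) → 0 H
  atom 11: O, bond orders sum to 1 (valence 2) → 1 H
  atom 12: O, bond orders sum to 2 (valence 2) → 0 H
Totals → C:7, H:5, Br:1, O:3, S:1.
In Hill order: C7H5BrO3S.

C7H5BrO3S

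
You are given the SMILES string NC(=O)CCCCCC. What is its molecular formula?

Walk through each heavy atom and fill implicit hydrogens from standard valence (C 4, N 3, O 2, S 2, halogen 1):
  atom 1: N, bond orders sum to 1 (valence 3) → 2 H
  atom 2: C, bond orders sum to 4 (valence 4) → 0 H
  atom 3: O, bond orders sum to 2 (valence 2) → 0 H
  atom 4: C, bond orders sum to 2 (valence 4) → 2 H
  atom 5: C, bond orders sum to 2 (valence 4) → 2 H
  atom 6: C, bond orders sum to 2 (valence 4) → 2 H
  atom 7: C, bond orders sum to 2 (valence 4) → 2 H
  atom 8: C, bond orders sum to 2 (valence 4) → 2 H
  atom 9: C, bond orders sum to 1 (valence 4) → 3 H
Totals → C:7, H:15, N:1, O:1.
In Hill order: C7H15NO.

C7H15NO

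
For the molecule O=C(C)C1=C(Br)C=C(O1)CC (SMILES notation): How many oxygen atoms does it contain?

Scan the SMILES for O atoms (remember two-letter symbols like Cl and Br are single atoms).
Oxygen count: 2.

2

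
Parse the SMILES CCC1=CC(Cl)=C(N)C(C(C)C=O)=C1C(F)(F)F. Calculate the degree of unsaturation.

Degree of unsaturation = (number of rings) + (number of π bonds).
Ring closures in the SMILES: 1.
π bonds: 4 double bonds (each 1 DoU) → 4 DoU from unsaturation.
Total DoU = 1 + 4 = 5.

5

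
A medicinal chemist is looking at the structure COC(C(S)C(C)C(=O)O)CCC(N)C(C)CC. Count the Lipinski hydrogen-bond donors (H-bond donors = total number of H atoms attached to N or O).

3

Donors: find every N or O and count the H atoms it carries.
  atom 2 (O): bond orders sum to 2 → 0 H
  atom 9 (O): bond orders sum to 2 → 0 H
  atom 10 (O): bond orders sum to 1 → 1 H
  atom 14 (N): bond orders sum to 1 → 2 H
Lipinski HBD = 3.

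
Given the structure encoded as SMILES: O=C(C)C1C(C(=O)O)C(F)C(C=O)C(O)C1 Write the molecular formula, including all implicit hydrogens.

C10H13FO5

Walk through each heavy atom and fill implicit hydrogens from standard valence (C 4, N 3, O 2, S 2, halogen 1):
  atom 1: O, bond orders sum to 2 (valence 2) → 0 H
  atom 2: C, bond orders sum to 4 (valence 4) → 0 H
  atom 3: C, bond orders sum to 1 (valence 4) → 3 H
  atom 4: C, bond orders sum to 3 (valence 4) → 1 H
  atom 5: C, bond orders sum to 3 (valence 4) → 1 H
  atom 6: C, bond orders sum to 4 (valence 4) → 0 H
  atom 7: O, bond orders sum to 2 (valence 2) → 0 H
  atom 8: O, bond orders sum to 1 (valence 2) → 1 H
  atom 9: C, bond orders sum to 3 (valence 4) → 1 H
  atom 10: F (halogen, monovalent) → 0 H
  atom 11: C, bond orders sum to 3 (valence 4) → 1 H
  atom 12: C, bond orders sum to 3 (valence 4) → 1 H
  atom 13: O, bond orders sum to 2 (valence 2) → 0 H
  atom 14: C, bond orders sum to 3 (valence 4) → 1 H
  atom 15: O, bond orders sum to 1 (valence 2) → 1 H
  atom 16: C, bond orders sum to 2 (valence 4) → 2 H
Totals → C:10, H:13, F:1, O:5.
In Hill order: C10H13FO5.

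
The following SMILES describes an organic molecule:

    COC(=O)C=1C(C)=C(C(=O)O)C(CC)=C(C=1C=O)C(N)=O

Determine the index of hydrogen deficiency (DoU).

8

Molecular formula: C14H15NO6.
DoU = (2C + 2 + N − H − X) / 2, where X is the halogen count and O/S are ignored.
    = (2·14 + 2 + 1 − 15 − 0) / 2 = 16 / 2 = 8.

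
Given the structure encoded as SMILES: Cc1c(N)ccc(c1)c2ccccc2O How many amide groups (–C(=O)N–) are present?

Scan the SMILES for the amide motif — none present.
Groups that are present: 1 hydroxyl, 1 primary amine.

0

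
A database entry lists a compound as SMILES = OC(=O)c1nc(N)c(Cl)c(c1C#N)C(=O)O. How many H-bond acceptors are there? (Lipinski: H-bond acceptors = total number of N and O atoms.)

7

N atoms: 3; O atoms: 4.
Lipinski HBA = 3 + 4 = 7.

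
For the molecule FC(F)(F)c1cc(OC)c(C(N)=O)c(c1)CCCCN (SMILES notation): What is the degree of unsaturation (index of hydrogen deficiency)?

5

Molecular formula: C13H17F3N2O2.
DoU = (2C + 2 + N − H − X) / 2, where X is the halogen count and O/S are ignored.
    = (2·13 + 2 + 2 − 17 − 3) / 2 = 10 / 2 = 5.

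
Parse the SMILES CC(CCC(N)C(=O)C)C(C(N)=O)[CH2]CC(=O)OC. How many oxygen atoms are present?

Scan the SMILES for O atoms (remember two-letter symbols like Cl and Br are single atoms).
Oxygen count: 4.

4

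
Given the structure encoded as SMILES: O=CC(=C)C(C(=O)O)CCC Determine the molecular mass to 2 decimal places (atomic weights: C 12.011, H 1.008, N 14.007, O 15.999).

First, the molecular formula is C8H12O3 (counting implicit H from valence).
  C: 8 × 12.011 = 96.088
  H: 12 × 1.008 = 12.096
  O: 3 × 15.999 = 47.997
Sum: 8×12.011 + 12×1.008 + 3×15.999 = 156.181 → 156.18 g/mol.

156.18 g/mol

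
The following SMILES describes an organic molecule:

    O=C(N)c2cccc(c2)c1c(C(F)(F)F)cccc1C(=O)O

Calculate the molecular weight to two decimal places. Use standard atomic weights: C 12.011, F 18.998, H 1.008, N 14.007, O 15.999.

First, the molecular formula is C15H10F3NO3 (counting implicit H from valence).
  C: 15 × 12.011 = 180.165
  F: 3 × 18.998 = 56.994
  H: 10 × 1.008 = 10.080
  N: 1 × 14.007 = 14.007
  O: 3 × 15.999 = 47.997
Sum: 15×12.011 + 3×18.998 + 10×1.008 + 1×14.007 + 3×15.999 = 309.243 → 309.24 g/mol.

309.24 g/mol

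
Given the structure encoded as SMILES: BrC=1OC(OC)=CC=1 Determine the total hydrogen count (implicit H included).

Walk through each heavy atom and fill implicit hydrogens from standard valence (C 4, N 3, O 2, S 2, halogen 1):
  atom 1: Br (halogen, monovalent) → 0 H
  atom 2: C, bond orders sum to 4 (valence 4) → 0 H
  atom 3: O, bond orders sum to 2 (valence 2) → 0 H
  atom 4: C, bond orders sum to 4 (valence 4) → 0 H
  atom 5: O, bond orders sum to 2 (valence 2) → 0 H
  atom 6: C, bond orders sum to 1 (valence 4) → 3 H
  atom 7: C, bond orders sum to 3 (valence 4) → 1 H
  atom 8: C, bond orders sum to 3 (valence 4) → 1 H
Total hydrogens: 5.

5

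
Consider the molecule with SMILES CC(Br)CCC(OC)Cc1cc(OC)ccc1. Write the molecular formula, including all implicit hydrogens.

C14H21BrO2

Walk through each heavy atom and fill implicit hydrogens from standard valence (C 4, N 3, O 2, S 2, halogen 1); for lowercase aromatic atoms, an aromatic c carries 1 H when it has two neighbours and 0 H with three, and aromatic n carries 0 H:
  atom 1: C, bond orders sum to 1 (valence 4) → 3 H
  atom 2: C, bond orders sum to 3 (valence 4) → 1 H
  atom 3: Br (halogen, monovalent) → 0 H
  atom 4: C, bond orders sum to 2 (valence 4) → 2 H
  atom 5: C, bond orders sum to 2 (valence 4) → 2 H
  atom 6: C, bond orders sum to 3 (valence 4) → 1 H
  atom 7: O, bond orders sum to 2 (valence 2) → 0 H
  atom 8: C, bond orders sum to 1 (valence 4) → 3 H
  atom 9: C, bond orders sum to 2 (valence 4) → 2 H
  atom 10: aromatic c, 3 neighbours → 0 H
  atom 11: aromatic c, 2 neighbours → 1 H
  atom 12: aromatic c, 3 neighbours → 0 H
  atom 13: O, bond orders sum to 2 (valence 2) → 0 H
  atom 14: C, bond orders sum to 1 (valence 4) → 3 H
  atom 15: aromatic c, 2 neighbours → 1 H
  atom 16: aromatic c, 2 neighbours → 1 H
  atom 17: aromatic c, 2 neighbours → 1 H
Totals → C:14, H:21, Br:1, O:2.
In Hill order: C14H21BrO2.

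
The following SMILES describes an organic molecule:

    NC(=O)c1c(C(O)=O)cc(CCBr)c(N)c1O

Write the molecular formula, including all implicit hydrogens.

Walk through each heavy atom and fill implicit hydrogens from standard valence (C 4, N 3, O 2, S 2, halogen 1); for lowercase aromatic atoms, an aromatic c carries 1 H when it has two neighbours and 0 H with three, and aromatic n carries 0 H:
  atom 1: N, bond orders sum to 1 (valence 3) → 2 H
  atom 2: C, bond orders sum to 4 (valence 4) → 0 H
  atom 3: O, bond orders sum to 2 (valence 2) → 0 H
  atom 4: aromatic c, 3 neighbours → 0 H
  atom 5: aromatic c, 3 neighbours → 0 H
  atom 6: C, bond orders sum to 4 (valence 4) → 0 H
  atom 7: O, bond orders sum to 1 (valence 2) → 1 H
  atom 8: O, bond orders sum to 2 (valence 2) → 0 H
  atom 9: aromatic c, 2 neighbours → 1 H
  atom 10: aromatic c, 3 neighbours → 0 H
  atom 11: C, bond orders sum to 2 (valence 4) → 2 H
  atom 12: C, bond orders sum to 2 (valence 4) → 2 H
  atom 13: Br (halogen, monovalent) → 0 H
  atom 14: aromatic c, 3 neighbours → 0 H
  atom 15: N, bond orders sum to 1 (valence 3) → 2 H
  atom 16: aromatic c, 3 neighbours → 0 H
  atom 17: O, bond orders sum to 1 (valence 2) → 1 H
Totals → C:10, H:11, Br:1, N:2, O:4.
In Hill order: C10H11BrN2O4.

C10H11BrN2O4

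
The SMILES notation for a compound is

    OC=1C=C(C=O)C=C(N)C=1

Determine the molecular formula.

Walk through each heavy atom and fill implicit hydrogens from standard valence (C 4, N 3, O 2, S 2, halogen 1):
  atom 1: O, bond orders sum to 1 (valence 2) → 1 H
  atom 2: C, bond orders sum to 4 (valence 4) → 0 H
  atom 3: C, bond orders sum to 3 (valence 4) → 1 H
  atom 4: C, bond orders sum to 4 (valence 4) → 0 H
  atom 5: C, bond orders sum to 3 (valence 4) → 1 H
  atom 6: O, bond orders sum to 2 (valence 2) → 0 H
  atom 7: C, bond orders sum to 3 (valence 4) → 1 H
  atom 8: C, bond orders sum to 4 (valence 4) → 0 H
  atom 9: N, bond orders sum to 1 (valence 3) → 2 H
  atom 10: C, bond orders sum to 3 (valence 4) → 1 H
Totals → C:7, H:7, N:1, O:2.

C7H7NO2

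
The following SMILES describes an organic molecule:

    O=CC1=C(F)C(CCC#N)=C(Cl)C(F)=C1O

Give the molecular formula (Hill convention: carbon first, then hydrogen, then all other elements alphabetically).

Walk through each heavy atom and fill implicit hydrogens from standard valence (C 4, N 3, O 2, S 2, halogen 1):
  atom 1: O, bond orders sum to 2 (valence 2) → 0 H
  atom 2: C, bond orders sum to 3 (valence 4) → 1 H
  atom 3: C, bond orders sum to 4 (valence 4) → 0 H
  atom 4: C, bond orders sum to 4 (valence 4) → 0 H
  atom 5: F (halogen, monovalent) → 0 H
  atom 6: C, bond orders sum to 4 (valence 4) → 0 H
  atom 7: C, bond orders sum to 2 (valence 4) → 2 H
  atom 8: C, bond orders sum to 2 (valence 4) → 2 H
  atom 9: C, bond orders sum to 4 (valence 4) → 0 H
  atom 10: N, bond orders sum to 3 (valence 3) → 0 H
  atom 11: C, bond orders sum to 4 (valence 4) → 0 H
  atom 12: Cl (halogen, monovalent) → 0 H
  atom 13: C, bond orders sum to 4 (valence 4) → 0 H
  atom 14: F (halogen, monovalent) → 0 H
  atom 15: C, bond orders sum to 4 (valence 4) → 0 H
  atom 16: O, bond orders sum to 1 (valence 2) → 1 H
Totals → C:10, H:6, Cl:1, F:2, N:1, O:2.
In Hill order: C10H6ClF2NO2.

C10H6ClF2NO2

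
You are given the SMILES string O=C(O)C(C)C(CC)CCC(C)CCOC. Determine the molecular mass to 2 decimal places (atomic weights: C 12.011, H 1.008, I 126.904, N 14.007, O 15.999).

First, the molecular formula is C13H26O3 (counting implicit H from valence).
  C: 13 × 12.011 = 156.143
  H: 26 × 1.008 = 26.208
  O: 3 × 15.999 = 47.997
Sum: 13×12.011 + 26×1.008 + 3×15.999 = 230.348 → 230.35 g/mol.

230.35 g/mol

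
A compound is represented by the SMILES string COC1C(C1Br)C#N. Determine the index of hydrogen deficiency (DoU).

Molecular formula: C5H6BrNO.
DoU = (2C + 2 + N − H − X) / 2, where X is the halogen count and O/S are ignored.
    = (2·5 + 2 + 1 − 6 − 1) / 2 = 6 / 2 = 3.

3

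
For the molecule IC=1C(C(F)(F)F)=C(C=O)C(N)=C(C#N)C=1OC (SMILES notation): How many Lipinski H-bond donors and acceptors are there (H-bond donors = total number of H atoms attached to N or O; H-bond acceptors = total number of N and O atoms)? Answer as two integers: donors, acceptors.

Donors: find every N or O and count the H atoms it carries.
  atom 10 (O): bond orders sum to 2 → 0 H
  atom 12 (N): bond orders sum to 1 → 2 H
  atom 15 (N): bond orders sum to 3 → 0 H
  atom 17 (O): bond orders sum to 2 → 0 H
Lipinski HBD = 2.
Acceptors: N atoms = 2, O atoms = 2 → HBA = 4.

2, 4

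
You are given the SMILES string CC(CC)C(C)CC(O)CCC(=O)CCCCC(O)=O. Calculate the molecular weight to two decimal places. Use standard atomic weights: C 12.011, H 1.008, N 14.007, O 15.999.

286.41 g/mol

First, the molecular formula is C16H30O4 (counting implicit H from valence).
  C: 16 × 12.011 = 192.176
  H: 30 × 1.008 = 30.240
  O: 4 × 15.999 = 63.996
Sum: 16×12.011 + 30×1.008 + 4×15.999 = 286.412 → 286.41 g/mol.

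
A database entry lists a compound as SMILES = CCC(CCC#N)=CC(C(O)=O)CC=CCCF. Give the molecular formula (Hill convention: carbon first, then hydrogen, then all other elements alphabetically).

C14H20FNO2

Walk through each heavy atom and fill implicit hydrogens from standard valence (C 4, N 3, O 2, S 2, halogen 1):
  atom 1: C, bond orders sum to 1 (valence 4) → 3 H
  atom 2: C, bond orders sum to 2 (valence 4) → 2 H
  atom 3: C, bond orders sum to 4 (valence 4) → 0 H
  atom 4: C, bond orders sum to 2 (valence 4) → 2 H
  atom 5: C, bond orders sum to 2 (valence 4) → 2 H
  atom 6: C, bond orders sum to 4 (valence 4) → 0 H
  atom 7: N, bond orders sum to 3 (valence 3) → 0 H
  atom 8: C, bond orders sum to 3 (valence 4) → 1 H
  atom 9: C, bond orders sum to 3 (valence 4) → 1 H
  atom 10: C, bond orders sum to 4 (valence 4) → 0 H
  atom 11: O, bond orders sum to 1 (valence 2) → 1 H
  atom 12: O, bond orders sum to 2 (valence 2) → 0 H
  atom 13: C, bond orders sum to 2 (valence 4) → 2 H
  atom 14: C, bond orders sum to 3 (valence 4) → 1 H
  atom 15: C, bond orders sum to 3 (valence 4) → 1 H
  atom 16: C, bond orders sum to 2 (valence 4) → 2 H
  atom 17: C, bond orders sum to 2 (valence 4) → 2 H
  atom 18: F (halogen, monovalent) → 0 H
Totals → C:14, H:20, F:1, N:1, O:2.
In Hill order: C14H20FNO2.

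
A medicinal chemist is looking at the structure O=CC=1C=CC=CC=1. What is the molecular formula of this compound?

C7H6O

Walk through each heavy atom and fill implicit hydrogens from standard valence (C 4, N 3, O 2, S 2, halogen 1):
  atom 1: O, bond orders sum to 2 (valence 2) → 0 H
  atom 2: C, bond orders sum to 3 (valence 4) → 1 H
  atom 3: C, bond orders sum to 4 (valence 4) → 0 H
  atom 4: C, bond orders sum to 3 (valence 4) → 1 H
  atom 5: C, bond orders sum to 3 (valence 4) → 1 H
  atom 6: C, bond orders sum to 3 (valence 4) → 1 H
  atom 7: C, bond orders sum to 3 (valence 4) → 1 H
  atom 8: C, bond orders sum to 3 (valence 4) → 1 H
Totals → C:7, H:6, O:1.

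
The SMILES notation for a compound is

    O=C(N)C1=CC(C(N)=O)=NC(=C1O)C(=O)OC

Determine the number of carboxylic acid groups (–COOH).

0

Scan the SMILES for the carboxylic acid motif — none present.
Groups that are present: 2 amide, 1 ester, 1 hydroxyl.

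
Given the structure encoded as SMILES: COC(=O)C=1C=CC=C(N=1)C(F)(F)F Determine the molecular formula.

C8H6F3NO2

Walk through each heavy atom and fill implicit hydrogens from standard valence (C 4, N 3, O 2, S 2, halogen 1):
  atom 1: C, bond orders sum to 1 (valence 4) → 3 H
  atom 2: O, bond orders sum to 2 (valence 2) → 0 H
  atom 3: C, bond orders sum to 4 (valence 4) → 0 H
  atom 4: O, bond orders sum to 2 (valence 2) → 0 H
  atom 5: C, bond orders sum to 4 (valence 4) → 0 H
  atom 6: C, bond orders sum to 3 (valence 4) → 1 H
  atom 7: C, bond orders sum to 3 (valence 4) → 1 H
  atom 8: C, bond orders sum to 3 (valence 4) → 1 H
  atom 9: C, bond orders sum to 4 (valence 4) → 0 H
  atom 10: N, bond orders sum to 3 (valence 3) → 0 H
  atom 11: C, bond orders sum to 4 (valence 4) → 0 H
  atom 12: F (halogen, monovalent) → 0 H
  atom 13: F (halogen, monovalent) → 0 H
  atom 14: F (halogen, monovalent) → 0 H
Totals → C:8, H:6, F:3, N:1, O:2.
In Hill order: C8H6F3NO2.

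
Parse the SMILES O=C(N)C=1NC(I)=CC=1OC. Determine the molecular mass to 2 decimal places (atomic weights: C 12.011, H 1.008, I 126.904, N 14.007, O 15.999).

266.04 g/mol

First, the molecular formula is C6H7IN2O2 (counting implicit H from valence).
  C: 6 × 12.011 = 72.066
  H: 7 × 1.008 = 7.056
  I: 1 × 126.904 = 126.904
  N: 2 × 14.007 = 28.014
  O: 2 × 15.999 = 31.998
Sum: 6×12.011 + 7×1.008 + 1×126.904 + 2×14.007 + 2×15.999 = 266.038 → 266.04 g/mol.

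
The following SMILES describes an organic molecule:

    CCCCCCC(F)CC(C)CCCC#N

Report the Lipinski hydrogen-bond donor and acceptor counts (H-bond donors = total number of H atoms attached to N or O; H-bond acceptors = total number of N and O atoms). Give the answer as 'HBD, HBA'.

Donors: find every N or O and count the H atoms it carries.
  atom 16 (N): bond orders sum to 3 → 0 H
Lipinski HBD = 0.
Acceptors: N atoms = 1, O atoms = 0 → HBA = 1.

0, 1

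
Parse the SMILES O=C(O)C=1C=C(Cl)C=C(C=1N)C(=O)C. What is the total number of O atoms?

Scan the SMILES for O atoms (remember two-letter symbols like Cl and Br are single atoms).
Oxygen count: 3.

3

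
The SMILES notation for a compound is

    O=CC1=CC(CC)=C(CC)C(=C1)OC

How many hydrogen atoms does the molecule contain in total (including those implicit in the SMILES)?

16

Walk through each heavy atom and fill implicit hydrogens from standard valence (C 4, N 3, O 2, S 2, halogen 1):
  atom 1: O, bond orders sum to 2 (valence 2) → 0 H
  atom 2: C, bond orders sum to 3 (valence 4) → 1 H
  atom 3: C, bond orders sum to 4 (valence 4) → 0 H
  atom 4: C, bond orders sum to 3 (valence 4) → 1 H
  atom 5: C, bond orders sum to 4 (valence 4) → 0 H
  atom 6: C, bond orders sum to 2 (valence 4) → 2 H
  atom 7: C, bond orders sum to 1 (valence 4) → 3 H
  atom 8: C, bond orders sum to 4 (valence 4) → 0 H
  atom 9: C, bond orders sum to 2 (valence 4) → 2 H
  atom 10: C, bond orders sum to 1 (valence 4) → 3 H
  atom 11: C, bond orders sum to 4 (valence 4) → 0 H
  atom 12: C, bond orders sum to 3 (valence 4) → 1 H
  atom 13: O, bond orders sum to 2 (valence 2) → 0 H
  atom 14: C, bond orders sum to 1 (valence 4) → 3 H
Total hydrogens: 16.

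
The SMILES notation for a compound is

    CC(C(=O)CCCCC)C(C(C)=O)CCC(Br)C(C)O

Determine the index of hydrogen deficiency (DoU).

Molecular formula: C16H29BrO3.
DoU = (2C + 2 + N − H − X) / 2, where X is the halogen count and O/S are ignored.
    = (2·16 + 2 + 0 − 29 − 1) / 2 = 4 / 2 = 2.

2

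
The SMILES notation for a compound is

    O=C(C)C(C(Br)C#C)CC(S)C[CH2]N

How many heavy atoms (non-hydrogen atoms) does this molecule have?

Every atom symbol written in the SMILES (organic subset) is one heavy atom; implicit H are not written.
Heavy atoms by element → Br:1, C:10, N:1, O:1, S:1.
Total: 14.

14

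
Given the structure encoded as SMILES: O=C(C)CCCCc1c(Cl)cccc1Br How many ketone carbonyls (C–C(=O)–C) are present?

1

The ketone motif appears at heavy-atom position 2 in the SMILES.
Ketone count: 1.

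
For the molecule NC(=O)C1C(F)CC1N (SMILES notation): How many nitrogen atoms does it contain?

2

Scan the SMILES for N atoms (remember two-letter symbols like Cl and Br are single atoms).
Nitrogen count: 2.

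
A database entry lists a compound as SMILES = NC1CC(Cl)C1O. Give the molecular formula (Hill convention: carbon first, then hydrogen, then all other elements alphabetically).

C4H8ClNO

Walk through each heavy atom and fill implicit hydrogens from standard valence (C 4, N 3, O 2, S 2, halogen 1):
  atom 1: N, bond orders sum to 1 (valence 3) → 2 H
  atom 2: C, bond orders sum to 3 (valence 4) → 1 H
  atom 3: C, bond orders sum to 2 (valence 4) → 2 H
  atom 4: C, bond orders sum to 3 (valence 4) → 1 H
  atom 5: Cl (halogen, monovalent) → 0 H
  atom 6: C, bond orders sum to 3 (valence 4) → 1 H
  atom 7: O, bond orders sum to 1 (valence 2) → 1 H
Totals → C:4, H:8, Cl:1, N:1, O:1.
In Hill order: C4H8ClNO.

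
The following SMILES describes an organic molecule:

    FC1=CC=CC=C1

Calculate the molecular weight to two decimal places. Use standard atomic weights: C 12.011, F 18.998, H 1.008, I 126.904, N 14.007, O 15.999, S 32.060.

96.10 g/mol

First, the molecular formula is C6H5F (counting implicit H from valence).
  C: 6 × 12.011 = 72.066
  F: 1 × 18.998 = 18.998
  H: 5 × 1.008 = 5.040
Sum: 6×12.011 + 1×18.998 + 5×1.008 = 96.104 → 96.10 g/mol.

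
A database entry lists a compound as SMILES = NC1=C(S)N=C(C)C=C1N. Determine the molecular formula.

C6H9N3S

Walk through each heavy atom and fill implicit hydrogens from standard valence (C 4, N 3, O 2, S 2, halogen 1):
  atom 1: N, bond orders sum to 1 (valence 3) → 2 H
  atom 2: C, bond orders sum to 4 (valence 4) → 0 H
  atom 3: C, bond orders sum to 4 (valence 4) → 0 H
  atom 4: S, bond orders sum to 1 (valence 2) → 1 H
  atom 5: N, bond orders sum to 3 (valence 3) → 0 H
  atom 6: C, bond orders sum to 4 (valence 4) → 0 H
  atom 7: C, bond orders sum to 1 (valence 4) → 3 H
  atom 8: C, bond orders sum to 3 (valence 4) → 1 H
  atom 9: C, bond orders sum to 4 (valence 4) → 0 H
  atom 10: N, bond orders sum to 1 (valence 3) → 2 H
Totals → C:6, H:9, N:3, S:1.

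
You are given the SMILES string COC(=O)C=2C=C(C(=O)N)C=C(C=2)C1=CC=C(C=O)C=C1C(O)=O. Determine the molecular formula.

Walk through each heavy atom and fill implicit hydrogens from standard valence (C 4, N 3, O 2, S 2, halogen 1):
  atom 1: C, bond orders sum to 1 (valence 4) → 3 H
  atom 2: O, bond orders sum to 2 (valence 2) → 0 H
  atom 3: C, bond orders sum to 4 (valence 4) → 0 H
  atom 4: O, bond orders sum to 2 (valence 2) → 0 H
  atom 5: C, bond orders sum to 4 (valence 4) → 0 H
  atom 6: C, bond orders sum to 3 (valence 4) → 1 H
  atom 7: C, bond orders sum to 4 (valence 4) → 0 H
  atom 8: C, bond orders sum to 4 (valence 4) → 0 H
  atom 9: O, bond orders sum to 2 (valence 2) → 0 H
  atom 10: N, bond orders sum to 1 (valence 3) → 2 H
  atom 11: C, bond orders sum to 3 (valence 4) → 1 H
  atom 12: C, bond orders sum to 4 (valence 4) → 0 H
  atom 13: C, bond orders sum to 3 (valence 4) → 1 H
  atom 14: C, bond orders sum to 4 (valence 4) → 0 H
  atom 15: C, bond orders sum to 3 (valence 4) → 1 H
  atom 16: C, bond orders sum to 3 (valence 4) → 1 H
  atom 17: C, bond orders sum to 4 (valence 4) → 0 H
  atom 18: C, bond orders sum to 3 (valence 4) → 1 H
  atom 19: O, bond orders sum to 2 (valence 2) → 0 H
  atom 20: C, bond orders sum to 3 (valence 4) → 1 H
  atom 21: C, bond orders sum to 4 (valence 4) → 0 H
  atom 22: C, bond orders sum to 4 (valence 4) → 0 H
  atom 23: O, bond orders sum to 1 (valence 2) → 1 H
  atom 24: O, bond orders sum to 2 (valence 2) → 0 H
Totals → C:17, H:13, N:1, O:6.

C17H13NO6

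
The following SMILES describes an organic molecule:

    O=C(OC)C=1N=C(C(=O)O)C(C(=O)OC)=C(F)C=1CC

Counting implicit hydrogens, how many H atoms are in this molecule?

12

Walk through each heavy atom and fill implicit hydrogens from standard valence (C 4, N 3, O 2, S 2, halogen 1):
  atom 1: O, bond orders sum to 2 (valence 2) → 0 H
  atom 2: C, bond orders sum to 4 (valence 4) → 0 H
  atom 3: O, bond orders sum to 2 (valence 2) → 0 H
  atom 4: C, bond orders sum to 1 (valence 4) → 3 H
  atom 5: C, bond orders sum to 4 (valence 4) → 0 H
  atom 6: N, bond orders sum to 3 (valence 3) → 0 H
  atom 7: C, bond orders sum to 4 (valence 4) → 0 H
  atom 8: C, bond orders sum to 4 (valence 4) → 0 H
  atom 9: O, bond orders sum to 2 (valence 2) → 0 H
  atom 10: O, bond orders sum to 1 (valence 2) → 1 H
  atom 11: C, bond orders sum to 4 (valence 4) → 0 H
  atom 12: C, bond orders sum to 4 (valence 4) → 0 H
  atom 13: O, bond orders sum to 2 (valence 2) → 0 H
  atom 14: O, bond orders sum to 2 (valence 2) → 0 H
  atom 15: C, bond orders sum to 1 (valence 4) → 3 H
  atom 16: C, bond orders sum to 4 (valence 4) → 0 H
  atom 17: F (halogen, monovalent) → 0 H
  atom 18: C, bond orders sum to 4 (valence 4) → 0 H
  atom 19: C, bond orders sum to 2 (valence 4) → 2 H
  atom 20: C, bond orders sum to 1 (valence 4) → 3 H
Total hydrogens: 12.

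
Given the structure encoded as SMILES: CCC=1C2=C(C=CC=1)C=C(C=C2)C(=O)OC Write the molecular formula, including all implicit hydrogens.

C14H14O2

Walk through each heavy atom and fill implicit hydrogens from standard valence (C 4, N 3, O 2, S 2, halogen 1):
  atom 1: C, bond orders sum to 1 (valence 4) → 3 H
  atom 2: C, bond orders sum to 2 (valence 4) → 2 H
  atom 3: C, bond orders sum to 4 (valence 4) → 0 H
  atom 4: C, bond orders sum to 4 (valence 4) → 0 H
  atom 5: C, bond orders sum to 4 (valence 4) → 0 H
  atom 6: C, bond orders sum to 3 (valence 4) → 1 H
  atom 7: C, bond orders sum to 3 (valence 4) → 1 H
  atom 8: C, bond orders sum to 3 (valence 4) → 1 H
  atom 9: C, bond orders sum to 3 (valence 4) → 1 H
  atom 10: C, bond orders sum to 4 (valence 4) → 0 H
  atom 11: C, bond orders sum to 3 (valence 4) → 1 H
  atom 12: C, bond orders sum to 3 (valence 4) → 1 H
  atom 13: C, bond orders sum to 4 (valence 4) → 0 H
  atom 14: O, bond orders sum to 2 (valence 2) → 0 H
  atom 15: O, bond orders sum to 2 (valence 2) → 0 H
  atom 16: C, bond orders sum to 1 (valence 4) → 3 H
Totals → C:14, H:14, O:2.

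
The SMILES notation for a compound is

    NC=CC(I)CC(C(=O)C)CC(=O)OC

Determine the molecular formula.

Walk through each heavy atom and fill implicit hydrogens from standard valence (C 4, N 3, O 2, S 2, halogen 1):
  atom 1: N, bond orders sum to 1 (valence 3) → 2 H
  atom 2: C, bond orders sum to 3 (valence 4) → 1 H
  atom 3: C, bond orders sum to 3 (valence 4) → 1 H
  atom 4: C, bond orders sum to 3 (valence 4) → 1 H
  atom 5: I (halogen, monovalent) → 0 H
  atom 6: C, bond orders sum to 2 (valence 4) → 2 H
  atom 7: C, bond orders sum to 3 (valence 4) → 1 H
  atom 8: C, bond orders sum to 4 (valence 4) → 0 H
  atom 9: O, bond orders sum to 2 (valence 2) → 0 H
  atom 10: C, bond orders sum to 1 (valence 4) → 3 H
  atom 11: C, bond orders sum to 2 (valence 4) → 2 H
  atom 12: C, bond orders sum to 4 (valence 4) → 0 H
  atom 13: O, bond orders sum to 2 (valence 2) → 0 H
  atom 14: O, bond orders sum to 2 (valence 2) → 0 H
  atom 15: C, bond orders sum to 1 (valence 4) → 3 H
Totals → C:10, H:16, I:1, N:1, O:3.
In Hill order: C10H16INO3.

C10H16INO3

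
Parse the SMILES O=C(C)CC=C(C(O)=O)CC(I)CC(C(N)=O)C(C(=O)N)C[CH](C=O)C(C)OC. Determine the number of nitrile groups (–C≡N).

0

Scan the SMILES for the nitrile motif — none present.
Groups that are present: 1 aldehyde, 1 alkene, 2 amide, 1 carboxylic acid, 1 ether, 1 ketone.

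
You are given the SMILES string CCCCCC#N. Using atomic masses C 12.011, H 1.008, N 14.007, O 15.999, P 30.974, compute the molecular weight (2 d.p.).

97.16 g/mol

First, the molecular formula is C6H11N (counting implicit H from valence).
  C: 6 × 12.011 = 72.066
  H: 11 × 1.008 = 11.088
  N: 1 × 14.007 = 14.007
Sum: 6×12.011 + 11×1.008 + 1×14.007 = 97.161 → 97.16 g/mol.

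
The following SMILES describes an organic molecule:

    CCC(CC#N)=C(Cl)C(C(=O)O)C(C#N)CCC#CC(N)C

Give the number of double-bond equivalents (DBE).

Degree of unsaturation = (number of rings) + (number of π bonds).
Ring closures in the SMILES: 0.
π bonds: 2 double bonds (each 1 DoU), 3 triple bonds (each 2 DoU) → 8 DoU from unsaturation.
Total DoU = 0 + 8 = 8.

8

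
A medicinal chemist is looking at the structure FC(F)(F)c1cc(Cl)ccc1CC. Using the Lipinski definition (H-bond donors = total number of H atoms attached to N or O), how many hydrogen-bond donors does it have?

0

Donors: find every N or O and count the H atoms it carries.
  (no N or O atoms present)
Lipinski HBD = 0.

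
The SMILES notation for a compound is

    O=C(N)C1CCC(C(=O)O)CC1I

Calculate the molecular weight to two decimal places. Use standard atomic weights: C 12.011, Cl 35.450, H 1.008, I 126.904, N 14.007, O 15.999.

First, the molecular formula is C8H12INO3 (counting implicit H from valence).
  C: 8 × 12.011 = 96.088
  H: 12 × 1.008 = 12.096
  I: 1 × 126.904 = 126.904
  N: 1 × 14.007 = 14.007
  O: 3 × 15.999 = 47.997
Sum: 8×12.011 + 12×1.008 + 1×126.904 + 1×14.007 + 3×15.999 = 297.092 → 297.09 g/mol.

297.09 g/mol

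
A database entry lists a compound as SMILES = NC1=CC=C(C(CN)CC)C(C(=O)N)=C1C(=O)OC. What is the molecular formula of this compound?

Walk through each heavy atom and fill implicit hydrogens from standard valence (C 4, N 3, O 2, S 2, halogen 1):
  atom 1: N, bond orders sum to 1 (valence 3) → 2 H
  atom 2: C, bond orders sum to 4 (valence 4) → 0 H
  atom 3: C, bond orders sum to 3 (valence 4) → 1 H
  atom 4: C, bond orders sum to 3 (valence 4) → 1 H
  atom 5: C, bond orders sum to 4 (valence 4) → 0 H
  atom 6: C, bond orders sum to 3 (valence 4) → 1 H
  atom 7: C, bond orders sum to 2 (valence 4) → 2 H
  atom 8: N, bond orders sum to 1 (valence 3) → 2 H
  atom 9: C, bond orders sum to 2 (valence 4) → 2 H
  atom 10: C, bond orders sum to 1 (valence 4) → 3 H
  atom 11: C, bond orders sum to 4 (valence 4) → 0 H
  atom 12: C, bond orders sum to 4 (valence 4) → 0 H
  atom 13: O, bond orders sum to 2 (valence 2) → 0 H
  atom 14: N, bond orders sum to 1 (valence 3) → 2 H
  atom 15: C, bond orders sum to 4 (valence 4) → 0 H
  atom 16: C, bond orders sum to 4 (valence 4) → 0 H
  atom 17: O, bond orders sum to 2 (valence 2) → 0 H
  atom 18: O, bond orders sum to 2 (valence 2) → 0 H
  atom 19: C, bond orders sum to 1 (valence 4) → 3 H
Totals → C:13, H:19, N:3, O:3.
In Hill order: C13H19N3O3.

C13H19N3O3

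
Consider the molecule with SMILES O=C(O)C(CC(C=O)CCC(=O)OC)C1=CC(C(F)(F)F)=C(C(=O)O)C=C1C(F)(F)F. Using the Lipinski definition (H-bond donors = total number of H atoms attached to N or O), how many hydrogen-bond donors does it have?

2

Donors: find every N or O and count the H atoms it carries.
  atom 1 (O): bond orders sum to 2 → 0 H
  atom 3 (O): bond orders sum to 1 → 1 H
  atom 8 (O): bond orders sum to 2 → 0 H
  atom 12 (O): bond orders sum to 2 → 0 H
  atom 13 (O): bond orders sum to 2 → 0 H
  atom 24 (O): bond orders sum to 2 → 0 H
  atom 25 (O): bond orders sum to 1 → 1 H
Lipinski HBD = 2.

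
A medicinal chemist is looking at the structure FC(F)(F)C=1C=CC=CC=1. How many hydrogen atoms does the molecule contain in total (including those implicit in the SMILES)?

5

Walk through each heavy atom and fill implicit hydrogens from standard valence (C 4, N 3, O 2, S 2, halogen 1):
  atom 1: F (halogen, monovalent) → 0 H
  atom 2: C, bond orders sum to 4 (valence 4) → 0 H
  atom 3: F (halogen, monovalent) → 0 H
  atom 4: F (halogen, monovalent) → 0 H
  atom 5: C, bond orders sum to 4 (valence 4) → 0 H
  atom 6: C, bond orders sum to 3 (valence 4) → 1 H
  atom 7: C, bond orders sum to 3 (valence 4) → 1 H
  atom 8: C, bond orders sum to 3 (valence 4) → 1 H
  atom 9: C, bond orders sum to 3 (valence 4) → 1 H
  atom 10: C, bond orders sum to 3 (valence 4) → 1 H
Total hydrogens: 5.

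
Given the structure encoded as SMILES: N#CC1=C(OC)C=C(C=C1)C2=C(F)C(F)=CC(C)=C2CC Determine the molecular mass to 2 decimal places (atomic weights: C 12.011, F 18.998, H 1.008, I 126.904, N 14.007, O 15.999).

287.31 g/mol

First, the molecular formula is C17H15F2NO (counting implicit H from valence).
  C: 17 × 12.011 = 204.187
  F: 2 × 18.998 = 37.996
  H: 15 × 1.008 = 15.120
  N: 1 × 14.007 = 14.007
  O: 1 × 15.999 = 15.999
Sum: 17×12.011 + 2×18.998 + 15×1.008 + 1×14.007 + 1×15.999 = 287.309 → 287.31 g/mol.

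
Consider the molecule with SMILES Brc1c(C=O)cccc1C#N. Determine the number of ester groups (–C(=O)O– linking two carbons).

Scan the SMILES for the ester motif — none present.
Groups that are present: 1 aldehyde, 1 nitrile.

0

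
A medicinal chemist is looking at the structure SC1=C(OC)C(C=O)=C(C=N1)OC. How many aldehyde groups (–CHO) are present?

1

The aldehyde motif appears at heavy-atom position 7 in the SMILES.
Other groups present: 2 ether, 1 thiol.
Aldehyde count: 1.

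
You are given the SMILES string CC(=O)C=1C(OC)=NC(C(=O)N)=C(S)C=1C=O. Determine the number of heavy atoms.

17

Every atom symbol written in the SMILES (organic subset) is one heavy atom; implicit H are not written.
Heavy atoms by element → C:10, N:2, O:4, S:1.
Total: 17.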